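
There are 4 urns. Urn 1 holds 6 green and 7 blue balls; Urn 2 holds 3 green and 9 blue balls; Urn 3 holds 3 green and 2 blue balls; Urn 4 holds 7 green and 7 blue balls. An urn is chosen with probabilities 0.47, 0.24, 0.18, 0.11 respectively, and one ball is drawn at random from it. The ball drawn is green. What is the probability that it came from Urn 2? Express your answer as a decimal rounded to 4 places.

Posterior probability ≈ 0.1364

Tabulate prior·likelihood by source: [1] prior 0.47, lik 0.4615, product 0.2169; [2] prior 0.24, lik 0.25, product 0.06000; [3] prior 0.18, lik 0.6, product 0.1080; [4] prior 0.11, lik 0.5, product 0.05500.
Normalizing constant = 0.43992; the posterior for Urn 2 is its product over the sum, 0.06000/0.43992 = 0.1364.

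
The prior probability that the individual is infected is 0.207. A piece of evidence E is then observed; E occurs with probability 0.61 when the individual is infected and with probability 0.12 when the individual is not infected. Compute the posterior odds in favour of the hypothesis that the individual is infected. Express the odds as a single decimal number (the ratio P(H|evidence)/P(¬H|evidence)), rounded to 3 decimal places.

Posterior odds ≈ 1.327

Prior odds = 0.207/(1−0.207) = 0.26103. In log-odds, ln(0.26103) = -1.3431.
Add log likelihood ratio: ln(5.0833) = 1.6260.
Posterior log-odds = 0.28286, so posterior odds = exp(0.28286) = 1.3269.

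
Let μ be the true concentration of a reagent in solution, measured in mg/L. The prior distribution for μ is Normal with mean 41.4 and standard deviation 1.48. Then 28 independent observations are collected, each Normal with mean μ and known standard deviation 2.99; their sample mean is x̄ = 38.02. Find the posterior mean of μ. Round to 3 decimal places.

With known σ, the Normal prior is conjugate. Weight on the data is w = (n/σ²)/(n/σ² + 1/τ₀²) = 3.13196/(3.13196+0.456538) = 0.87278.
Posterior mean = w·x̄ + (1−w)·μ₀ = 0.87278·38.02 + 0.12722·41.4 = 38.450.

Posterior mean ≈ 38.450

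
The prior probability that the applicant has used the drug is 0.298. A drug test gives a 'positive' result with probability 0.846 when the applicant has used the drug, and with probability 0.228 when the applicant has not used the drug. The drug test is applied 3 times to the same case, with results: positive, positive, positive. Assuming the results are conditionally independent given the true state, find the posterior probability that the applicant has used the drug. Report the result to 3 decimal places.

With H the event that the applicant has used the drug, the joint likelihood of the observed sequence is P(data|H) = 0.846·0.846·0.846 = 0.60550 and P(data|¬H) = 0.228·0.228·0.228 = 0.011852.
Bayes: P(H|data) = 0.298·0.60550 / (0.298·0.60550 + 0.702·0.011852) = 0.18044/0.18876 = 0.9559.

Posterior P(H) ≈ 0.956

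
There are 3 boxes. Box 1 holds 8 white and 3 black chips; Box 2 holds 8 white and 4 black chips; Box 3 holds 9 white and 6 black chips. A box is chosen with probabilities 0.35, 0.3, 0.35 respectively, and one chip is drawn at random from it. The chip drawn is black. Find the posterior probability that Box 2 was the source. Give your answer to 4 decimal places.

P(black|Box 1) = 0.2727; P(black|Box 2) = 0.3333; P(black|Box 3) = 0.4.
Prior × likelihood for each source: 0.35·0.2727=0.09545, 0.3·0.3333=0.1000, 0.35·0.4=0.1400. Summing gives P(black) = 0.33545.
P(Box 2 | black) = 0.1000 / 0.33545 = 0.2981.

Posterior probability ≈ 0.2981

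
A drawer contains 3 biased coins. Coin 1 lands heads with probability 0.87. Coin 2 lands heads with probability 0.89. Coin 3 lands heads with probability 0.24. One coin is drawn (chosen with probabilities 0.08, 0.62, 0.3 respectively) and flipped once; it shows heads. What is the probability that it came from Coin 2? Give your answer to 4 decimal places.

Posterior probability ≈ 0.7958

P(heads|C1) = 0.87; P(heads|C2) = 0.89; P(heads|C3) = 0.24.
Prior × likelihood for each source: 0.08·0.87=0.06960, 0.62·0.89=0.5518, 0.3·0.24=0.07200. Summing gives P(heads) = 0.69340.
P(Coin 2 | heads) = 0.5518 / 0.69340 = 0.7958.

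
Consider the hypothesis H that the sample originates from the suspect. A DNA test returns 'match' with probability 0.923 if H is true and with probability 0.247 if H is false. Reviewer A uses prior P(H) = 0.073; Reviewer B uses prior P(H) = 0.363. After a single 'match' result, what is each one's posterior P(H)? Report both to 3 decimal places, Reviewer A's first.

Reviewer A: 0.227; Reviewer B: 0.680

P('+'|H) = 0.923, P('+'|¬H) = 0.247.
Reviewer A: numerator 0.923·0.073 = 0.067379; evidence = 0.067379+0.247·0.927 = 0.29635; posterior = 0.227.
Reviewer B: numerator 0.923·0.363 = 0.33505; evidence = 0.33505+0.247·0.637 = 0.49239; posterior = 0.680.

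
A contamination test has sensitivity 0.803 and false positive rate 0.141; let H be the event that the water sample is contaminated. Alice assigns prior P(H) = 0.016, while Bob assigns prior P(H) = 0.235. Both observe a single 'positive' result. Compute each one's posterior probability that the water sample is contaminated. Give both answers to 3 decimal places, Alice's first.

Alice: 0.085; Bob: 0.636

The likelihood ratio for a 'positive' result is 0.803/0.141 = 5.6950.
Alice: prior odds 0.016/0.984 = 0.016260; posterior odds 0.092602; posterior probability 0.085.
Bob: prior odds 0.235/0.765 = 0.30719; posterior odds 1.7495; posterior probability 0.636.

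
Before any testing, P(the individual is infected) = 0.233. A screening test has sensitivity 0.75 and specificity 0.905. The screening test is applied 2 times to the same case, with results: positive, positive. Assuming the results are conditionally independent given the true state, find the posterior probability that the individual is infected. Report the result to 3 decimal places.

Posterior P(H) ≈ 0.950

Let H be the event that the individual is infected; start with P(H) = 0.233. P('positive'|H) = 0.75, P('positive'|¬H) = 0.095.
Update on result 1 ('positive'): P(H) ← 0.75·0.2330 / (0.75·0.2330 + 0.095·0.7670) = 0.17475/0.24762 = 0.7057.
Update on result 2 ('positive'): P(H) ← 0.75·0.7057 / (0.75·0.7057 + 0.095·0.2943) = 0.52930/0.55725 = 0.9498.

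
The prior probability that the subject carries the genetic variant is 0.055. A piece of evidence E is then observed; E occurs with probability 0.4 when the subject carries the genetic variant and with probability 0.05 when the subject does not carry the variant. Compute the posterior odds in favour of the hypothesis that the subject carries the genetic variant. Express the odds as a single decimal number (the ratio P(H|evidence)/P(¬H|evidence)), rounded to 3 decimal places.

Posterior odds ≈ 0.466

Prior odds = 0.055/(1−0.055) = 0.058201.
Likelihood ratio for E = 0.4/0.05 = 8.0000.
Posterior odds = prior odds × LR = 0.46561.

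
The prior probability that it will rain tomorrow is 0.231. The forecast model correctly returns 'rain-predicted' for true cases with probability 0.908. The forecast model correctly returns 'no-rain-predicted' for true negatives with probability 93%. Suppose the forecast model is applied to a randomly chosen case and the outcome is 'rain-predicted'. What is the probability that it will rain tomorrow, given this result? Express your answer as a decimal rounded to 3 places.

P(H | E) ≈ 0.796

Write H for 'it will rain tomorrow'. Prior odds H:¬H = 0.231/0.769 = 0.30039. For the 'rain-predicted' outcome, the likelihood ratio is 0.908/0.07 = 12.971.
Posterior odds = 0.30039 × 12.971 = 3.8965, so P(H|E) = 3.8965/(1+3.8965) = 0.796.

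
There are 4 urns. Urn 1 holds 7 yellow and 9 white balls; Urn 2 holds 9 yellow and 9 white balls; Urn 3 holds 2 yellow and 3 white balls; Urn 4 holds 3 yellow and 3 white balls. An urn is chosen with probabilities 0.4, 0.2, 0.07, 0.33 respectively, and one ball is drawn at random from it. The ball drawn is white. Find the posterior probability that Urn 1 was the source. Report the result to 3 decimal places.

Tabulate prior·likelihood by source: [1] prior 0.4, lik 0.5625, product 0.2250; [2] prior 0.2, lik 0.5, product 0.1000; [3] prior 0.07, lik 0.6, product 0.04200; [4] prior 0.33, lik 0.5, product 0.1650.
Normalizing constant = 0.53200; the posterior for Urn 1 is its product over the sum, 0.2250/0.53200 = 0.423.

Posterior probability ≈ 0.423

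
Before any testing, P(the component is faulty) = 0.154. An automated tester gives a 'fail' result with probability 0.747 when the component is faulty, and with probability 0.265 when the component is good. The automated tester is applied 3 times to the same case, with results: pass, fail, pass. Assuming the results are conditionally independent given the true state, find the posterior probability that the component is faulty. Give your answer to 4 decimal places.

With H the event that the component is faulty, the joint likelihood of the observed sequence is P(data|H) = 0.253·0.747·0.253 = 0.047815 and P(data|¬H) = 0.735·0.265·0.735 = 0.14316.
Bayes: P(H|data) = 0.154·0.047815 / (0.154·0.047815 + 0.846·0.14316) = 0.0073635/0.12848 = 0.0573.

Posterior P(H) ≈ 0.0573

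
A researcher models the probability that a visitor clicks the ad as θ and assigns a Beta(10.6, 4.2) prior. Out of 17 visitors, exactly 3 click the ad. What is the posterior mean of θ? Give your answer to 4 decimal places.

Observing 3 successes and 14 failures updates Beta(10.6, 4.2) by adding the success and failure counts to the two shape parameters: α = 10.6+3 = 13.6, β = 4.2+14 = 18.2.
E[θ | data] = 13.6/(13.6+18.2) = 0.4277.

Posterior mean ≈ 0.4277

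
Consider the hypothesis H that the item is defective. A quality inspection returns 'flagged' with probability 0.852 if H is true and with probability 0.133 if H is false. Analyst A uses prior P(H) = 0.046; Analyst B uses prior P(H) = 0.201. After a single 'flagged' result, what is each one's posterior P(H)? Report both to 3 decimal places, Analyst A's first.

P('+'|H) = 0.852, P('+'|¬H) = 0.133.
Analyst A: numerator 0.852·0.046 = 0.039192; evidence = 0.039192+0.133·0.954 = 0.16607; posterior = 0.236.
Analyst B: numerator 0.852·0.201 = 0.17125; evidence = 0.17125+0.133·0.799 = 0.27752; posterior = 0.617.

Analyst A: 0.236; Analyst B: 0.617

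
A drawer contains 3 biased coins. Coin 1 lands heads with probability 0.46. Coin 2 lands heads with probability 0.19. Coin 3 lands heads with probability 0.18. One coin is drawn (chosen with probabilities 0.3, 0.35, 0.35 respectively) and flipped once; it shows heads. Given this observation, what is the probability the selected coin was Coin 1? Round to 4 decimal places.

Tabulate prior·likelihood by source: [1] prior 0.3, lik 0.46, product 0.1380; [2] prior 0.35, lik 0.19, product 0.06650; [3] prior 0.35, lik 0.18, product 0.06300.
Normalizing constant = 0.26750; the posterior for Coin 1 is its product over the sum, 0.1380/0.26750 = 0.5159.

Posterior probability ≈ 0.5159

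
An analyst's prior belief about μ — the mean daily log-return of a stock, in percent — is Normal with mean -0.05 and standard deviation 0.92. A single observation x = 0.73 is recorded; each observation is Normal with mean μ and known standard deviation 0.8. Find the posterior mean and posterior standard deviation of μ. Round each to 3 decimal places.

Prior precision 1/τ₀² = 1/0.92² = 1.18147; data precision n/σ² = 1/0.8² = 1.56250.
Posterior precision = 1.18147 + 1.56250 = 2.74397, giving posterior SD = 1/√2.74397 = 0.604.
Posterior mean = (1.18147·-0.05 + 1.56250·0.73) / 2.74397 = 0.394.

Posterior mean ≈ 0.394; posterior SD ≈ 0.604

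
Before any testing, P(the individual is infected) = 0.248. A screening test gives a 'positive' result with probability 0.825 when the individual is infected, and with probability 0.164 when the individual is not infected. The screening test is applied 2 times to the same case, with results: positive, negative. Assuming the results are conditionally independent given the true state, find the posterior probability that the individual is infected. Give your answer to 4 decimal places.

Posterior P(H) ≈ 0.2578

Let H be the event that the individual is infected; start with P(H) = 0.248. P('positive'|H) = 0.825, P('positive'|¬H) = 0.164.
Update on result 1 ('positive'): P(H) ← 0.825·0.2480 / (0.825·0.2480 + 0.164·0.7520) = 0.20460/0.32793 = 0.6239.
Update on result 2 ('negative'): P(H) ← 0.175·0.6239 / (0.175·0.6239 + 0.836·0.3761) = 0.10919/0.42359 = 0.2578.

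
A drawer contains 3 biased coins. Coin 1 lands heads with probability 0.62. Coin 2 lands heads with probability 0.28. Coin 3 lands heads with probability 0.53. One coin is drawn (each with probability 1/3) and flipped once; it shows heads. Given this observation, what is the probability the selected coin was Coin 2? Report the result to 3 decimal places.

Posterior probability ≈ 0.196

Tabulate prior·likelihood by source: [1] prior 0.333333, lik 0.62, product 0.2067; [2] prior 0.333333, lik 0.28, product 0.09333; [3] prior 0.333333, lik 0.53, product 0.1767.
Normalizing constant = 0.47667; the posterior for Coin 2 is its product over the sum, 0.09333/0.47667 = 0.196.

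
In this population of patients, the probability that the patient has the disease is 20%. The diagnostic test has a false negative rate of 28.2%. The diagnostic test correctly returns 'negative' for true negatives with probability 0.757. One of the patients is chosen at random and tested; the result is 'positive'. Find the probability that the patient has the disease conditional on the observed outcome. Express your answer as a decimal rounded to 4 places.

Write H for 'the patient has the disease'. Prior odds H:¬H = 0.2/0.8 = 0.25000. For the 'positive' outcome, the likelihood ratio is 0.718/0.243 = 2.9547.
Posterior odds = 0.25000 × 2.9547 = 0.73868, so P(H|E) = 0.73868/(1+0.73868) = 0.4249.

P(H | E) ≈ 0.4249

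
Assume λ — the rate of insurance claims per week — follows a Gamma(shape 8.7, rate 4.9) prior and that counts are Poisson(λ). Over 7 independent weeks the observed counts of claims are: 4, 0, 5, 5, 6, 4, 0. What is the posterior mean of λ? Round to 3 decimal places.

Total count ∑xᵢ = 24 over n = 7 weeks.
Gamma is conjugate to the Poisson likelihood: posterior is Gamma(shape = 8.7+24 = 32.7, rate = 4.9+7 = 11.9).
E[λ | data] = 32.7/11.9 = 2.748.

Posterior mean ≈ 2.748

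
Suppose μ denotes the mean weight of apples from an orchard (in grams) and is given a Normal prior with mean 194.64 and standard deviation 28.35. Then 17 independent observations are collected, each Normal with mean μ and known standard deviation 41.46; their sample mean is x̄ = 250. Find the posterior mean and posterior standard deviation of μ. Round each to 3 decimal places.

Posterior mean ≈ 243.814; posterior SD ≈ 9.477

With known σ, the Normal prior is conjugate. Weight on the data is w = (n/σ²)/(n/σ² + 1/τ₀²) = 0.00988986/(0.00988986+0.00124421) = 0.88825.
Posterior mean = w·x̄ + (1−w)·μ₀ = 0.88825·250 + 0.11175·194.64 = 243.814. Posterior variance = 1/(0.00988986+0.00124421) = 89.8144, so SD = 9.477.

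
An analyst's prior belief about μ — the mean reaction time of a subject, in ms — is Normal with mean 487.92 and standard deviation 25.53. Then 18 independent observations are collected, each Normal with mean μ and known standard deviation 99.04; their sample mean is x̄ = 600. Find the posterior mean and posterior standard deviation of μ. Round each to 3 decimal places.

With known σ, the Normal prior is conjugate. Weight on the data is w = (n/σ²)/(n/σ² + 1/τ₀²) = 0.00183506/(0.00183506+0.00153426) = 0.54464.
Posterior mean = w·x̄ + (1−w)·μ₀ = 0.54464·600 + 0.45536·487.92 = 548.963. Posterior variance = 1/(0.00183506+0.00153426) = 296.796, so SD = 17.228.

Posterior mean ≈ 548.963; posterior SD ≈ 17.228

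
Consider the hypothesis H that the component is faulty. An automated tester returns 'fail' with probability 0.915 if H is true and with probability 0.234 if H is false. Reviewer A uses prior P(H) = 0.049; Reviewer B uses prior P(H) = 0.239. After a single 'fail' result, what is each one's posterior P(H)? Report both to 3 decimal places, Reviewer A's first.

Reviewer A: 0.168; Reviewer B: 0.551

P('+'|H) = 0.915, P('+'|¬H) = 0.234.
Reviewer A: numerator 0.915·0.049 = 0.044835; evidence = 0.044835+0.234·0.951 = 0.26737; posterior = 0.168.
Reviewer B: numerator 0.915·0.239 = 0.21868; evidence = 0.21868+0.234·0.761 = 0.39676; posterior = 0.551.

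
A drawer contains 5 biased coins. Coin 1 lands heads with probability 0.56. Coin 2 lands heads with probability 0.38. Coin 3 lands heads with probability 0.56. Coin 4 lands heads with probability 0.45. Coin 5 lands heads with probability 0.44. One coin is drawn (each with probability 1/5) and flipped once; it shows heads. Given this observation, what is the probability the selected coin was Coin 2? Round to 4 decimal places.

Tabulate prior·likelihood by source: [1] prior 0.2, lik 0.56, product 0.1120; [2] prior 0.2, lik 0.38, product 0.07600; [3] prior 0.2, lik 0.56, product 0.1120; [4] prior 0.2, lik 0.45, product 0.09000; [5] prior 0.2, lik 0.44, product 0.08800.
Normalizing constant = 0.47800; the posterior for Coin 2 is its product over the sum, 0.07600/0.47800 = 0.1590.

Posterior probability ≈ 0.1590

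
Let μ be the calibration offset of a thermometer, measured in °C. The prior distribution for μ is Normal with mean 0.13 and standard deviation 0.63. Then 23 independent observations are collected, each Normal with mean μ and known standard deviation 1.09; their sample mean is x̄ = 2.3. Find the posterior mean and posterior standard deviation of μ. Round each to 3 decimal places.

Prior precision 1/τ₀² = 1/0.63² = 2.51953; data precision n/σ² = 23/1.09² = 19.3586.
Posterior precision = 2.51953 + 19.3586 = 21.8782, giving posterior SD = 1/√21.8782 = 0.214.
Posterior mean = (2.51953·0.13 + 19.3586·2.3) / 21.8782 = 2.050.

Posterior mean ≈ 2.050; posterior SD ≈ 0.214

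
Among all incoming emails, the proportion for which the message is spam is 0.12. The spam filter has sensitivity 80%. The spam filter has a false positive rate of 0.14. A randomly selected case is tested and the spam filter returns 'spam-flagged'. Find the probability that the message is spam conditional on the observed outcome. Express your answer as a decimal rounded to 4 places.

Write H for 'the message is spam'. Prior odds H:¬H = 0.12/0.88 = 0.13636. For the 'spam-flagged' outcome, the likelihood ratio is 0.8/0.14 = 5.7143.
Posterior odds = 0.13636 × 5.7143 = 0.77922, so P(H|E) = 0.77922/(1+0.77922) = 0.4380.

P(H | E) ≈ 0.4380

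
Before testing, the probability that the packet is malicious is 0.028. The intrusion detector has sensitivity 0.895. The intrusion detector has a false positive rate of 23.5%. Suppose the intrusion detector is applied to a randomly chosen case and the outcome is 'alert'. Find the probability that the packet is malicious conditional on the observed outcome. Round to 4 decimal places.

Write H for 'the packet is malicious'. Prior odds H:¬H = 0.028/0.972 = 0.028807. For the 'alert' outcome, the likelihood ratio is 0.895/0.235 = 3.8085.
Posterior odds = 0.028807 × 3.8085 = 0.10971, so P(H|E) = 0.10971/(1+0.10971) = 0.0989.

P(H | E) ≈ 0.0989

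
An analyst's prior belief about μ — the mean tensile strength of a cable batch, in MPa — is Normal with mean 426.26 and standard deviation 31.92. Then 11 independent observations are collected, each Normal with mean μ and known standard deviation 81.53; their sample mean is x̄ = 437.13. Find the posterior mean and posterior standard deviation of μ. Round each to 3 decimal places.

Prior precision 1/τ₀² = 1/31.92² = 0.00098146; data precision n/σ² = 11/81.53² = 0.00165485.
Posterior precision = 0.00098146 + 0.00165485 = 0.00263631, giving posterior SD = 1/√0.00263631 = 19.476.
Posterior mean = (0.00098146·426.26 + 0.00165485·437.13) / 0.00263631 = 433.083.

Posterior mean ≈ 433.083; posterior SD ≈ 19.476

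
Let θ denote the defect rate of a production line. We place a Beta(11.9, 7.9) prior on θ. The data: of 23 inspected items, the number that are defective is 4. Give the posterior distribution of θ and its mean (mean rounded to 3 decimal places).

Posterior: Beta(15.9, 26.9); mean ≈ 0.371

The binomial likelihood is conjugate to the Beta prior: with 4 successes and 19 failures, the posterior is Beta(11.9+4, 7.9+19) = Beta(15.9, 26.9).
E[θ | data] = 15.9/(15.9+26.9) = 0.371.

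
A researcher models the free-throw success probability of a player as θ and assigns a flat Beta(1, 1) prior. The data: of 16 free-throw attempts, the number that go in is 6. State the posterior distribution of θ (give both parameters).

Posterior: Beta(7, 11)

Observing 6 successes and 10 failures updates Beta(1, 1) by adding the success and failure counts to the two shape parameters: α = 1+6 = 7, β = 1+10 = 11.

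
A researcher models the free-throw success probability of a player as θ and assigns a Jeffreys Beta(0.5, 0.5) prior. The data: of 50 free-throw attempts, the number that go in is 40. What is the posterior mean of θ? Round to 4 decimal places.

The binomial likelihood is conjugate to the Beta prior: with 40 successes and 10 failures, the posterior is Beta(0.5+40, 0.5+10) = Beta(40.5, 10.5).
Posterior mean = α/(α+β) = 40.5/51 = 0.7941.

Posterior mean ≈ 0.7941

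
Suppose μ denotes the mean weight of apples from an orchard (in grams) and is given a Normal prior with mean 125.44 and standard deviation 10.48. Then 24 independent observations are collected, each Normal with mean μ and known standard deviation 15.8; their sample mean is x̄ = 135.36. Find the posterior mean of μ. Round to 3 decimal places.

Posterior mean ≈ 134.502

With known σ, the Normal prior is conjugate. Weight on the data is w = (n/σ²)/(n/σ² + 1/τ₀²) = 0.0961384/(0.0961384+0.00910495) = 0.91349.
Posterior mean = w·x̄ + (1−w)·μ₀ = 0.91349·135.36 + 0.086513·125.44 = 134.502.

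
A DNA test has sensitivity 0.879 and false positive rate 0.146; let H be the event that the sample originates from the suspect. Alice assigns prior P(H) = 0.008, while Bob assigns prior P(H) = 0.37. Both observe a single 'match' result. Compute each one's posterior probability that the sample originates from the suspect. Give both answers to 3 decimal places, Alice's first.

The likelihood ratio for a 'match' result is 0.879/0.146 = 6.0205.
Alice: prior odds 0.008/0.992 = 0.0080645; posterior odds 0.048553; posterior probability 0.046.
Bob: prior odds 0.37/0.63 = 0.58730; posterior odds 3.5359; posterior probability 0.780.

Alice: 0.046; Bob: 0.780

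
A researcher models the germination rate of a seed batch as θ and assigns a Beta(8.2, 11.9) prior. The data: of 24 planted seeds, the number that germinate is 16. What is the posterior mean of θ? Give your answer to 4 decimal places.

The binomial likelihood is conjugate to the Beta prior: with 16 successes and 8 failures, the posterior is Beta(8.2+16, 11.9+8) = Beta(24.2, 19.9).
E[θ | data] = 24.2/(24.2+19.9) = 0.5488.

Posterior mean ≈ 0.5488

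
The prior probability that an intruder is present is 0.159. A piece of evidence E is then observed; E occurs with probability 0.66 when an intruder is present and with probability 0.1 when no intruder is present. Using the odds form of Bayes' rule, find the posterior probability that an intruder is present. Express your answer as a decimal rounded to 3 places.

Posterior probability ≈ 0.555

Prior odds = 0.159/(1−0.159) = 0.18906. In log-odds, ln(0.18906) = -1.6657.
Add log likelihood ratio: ln(6.6000) = 1.8871.
Posterior log-odds = 0.22138, so posterior odds = exp(0.22138) = 1.2478. Converting, P(H|E) = 1.2478/2.2478 = 0.555.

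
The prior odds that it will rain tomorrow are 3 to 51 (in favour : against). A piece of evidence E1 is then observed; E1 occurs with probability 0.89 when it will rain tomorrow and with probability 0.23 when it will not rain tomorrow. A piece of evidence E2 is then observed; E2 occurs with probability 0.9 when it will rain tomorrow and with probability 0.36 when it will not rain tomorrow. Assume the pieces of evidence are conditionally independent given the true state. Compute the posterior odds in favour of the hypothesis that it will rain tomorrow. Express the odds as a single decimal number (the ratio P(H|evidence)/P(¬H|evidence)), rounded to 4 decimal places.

Prior odds = 3/51 = 0.058824. In log-odds, ln(0.058824) = -2.8332.
Add log likelihood ratios: ln(3.8696) + ln(2.5000) = 2.2694.
Posterior log-odds = -0.56378, so posterior odds = exp(-0.56378) = 0.56905.

Posterior odds ≈ 0.5691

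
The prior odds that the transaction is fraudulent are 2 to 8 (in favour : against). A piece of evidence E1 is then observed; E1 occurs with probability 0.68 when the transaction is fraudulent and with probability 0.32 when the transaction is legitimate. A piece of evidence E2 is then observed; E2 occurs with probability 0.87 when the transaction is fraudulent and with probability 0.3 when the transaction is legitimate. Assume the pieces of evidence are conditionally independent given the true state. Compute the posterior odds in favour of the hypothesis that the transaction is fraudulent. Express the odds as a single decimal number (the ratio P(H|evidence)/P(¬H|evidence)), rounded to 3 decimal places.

Posterior odds ≈ 1.541

Prior odds = 2/8 = 0.25000. In log-odds, ln(0.25000) = -1.3863.
Add log likelihood ratios: ln(2.1250) + ln(2.9000) = 1.8185.
Posterior log-odds = 0.43219, so posterior odds = exp(0.43219) = 1.5406.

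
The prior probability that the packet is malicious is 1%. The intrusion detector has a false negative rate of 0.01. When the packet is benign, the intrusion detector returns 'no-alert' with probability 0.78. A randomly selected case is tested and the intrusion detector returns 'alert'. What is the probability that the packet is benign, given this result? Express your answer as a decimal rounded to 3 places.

Write H for 'the packet is malicious'. Prior odds H:¬H = 0.01/0.99 = 0.010101. For the 'alert' outcome, the likelihood ratio is 0.99/0.22 = 4.5000.
Posterior odds = 0.010101 × 4.5000 = 0.045455, so P(H|E) = 0.045455/(1+0.045455) = 0.043. Then P(¬H|E) = 1 − 0.043 = 0.957.

P(¬H | E) ≈ 0.957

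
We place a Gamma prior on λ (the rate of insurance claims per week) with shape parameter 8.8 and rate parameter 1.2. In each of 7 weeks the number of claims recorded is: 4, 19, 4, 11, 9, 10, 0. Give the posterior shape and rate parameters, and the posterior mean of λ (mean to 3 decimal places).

Posterior: Gamma(shape=65.8, rate=8.2); mean ≈ 8.024

The Poisson likelihood adds the total count to the shape and the number of exposure periods to the rate. Here ∑xᵢ = 57 and n = 7, so shape 8.8→65.8 and rate 1.2→8.2.
E[λ | data] = 65.8/8.2 = 8.024.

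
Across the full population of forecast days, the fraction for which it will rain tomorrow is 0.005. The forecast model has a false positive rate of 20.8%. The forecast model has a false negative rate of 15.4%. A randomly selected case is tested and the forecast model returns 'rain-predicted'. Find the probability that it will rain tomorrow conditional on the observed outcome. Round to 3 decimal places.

P(H | E) ≈ 0.020

Let H be the event that it will rain tomorrow. P(H) = 0.005, so P(¬H) = 0.995. With E the 'rain-predicted' result, P(E|H) = 0.846 and P(E|¬H) = 0.208.
P(E) = 0.846·0.005 + 0.208·0.995 = 0.0042300 + 0.20696 = 0.21119.
By Bayes' theorem, P(H|E) = 0.0042300 / 0.21119 = 0.020.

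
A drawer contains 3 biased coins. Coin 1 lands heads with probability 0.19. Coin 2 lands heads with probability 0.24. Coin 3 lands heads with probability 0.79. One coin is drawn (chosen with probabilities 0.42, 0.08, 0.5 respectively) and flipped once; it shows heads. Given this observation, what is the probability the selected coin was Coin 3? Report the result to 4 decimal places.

Posterior probability ≈ 0.7996

Tabulate prior·likelihood by source: [1] prior 0.42, lik 0.19, product 0.07980; [2] prior 0.08, lik 0.24, product 0.01920; [3] prior 0.5, lik 0.79, product 0.3950.
Normalizing constant = 0.49400; the posterior for Coin 3 is its product over the sum, 0.3950/0.49400 = 0.7996.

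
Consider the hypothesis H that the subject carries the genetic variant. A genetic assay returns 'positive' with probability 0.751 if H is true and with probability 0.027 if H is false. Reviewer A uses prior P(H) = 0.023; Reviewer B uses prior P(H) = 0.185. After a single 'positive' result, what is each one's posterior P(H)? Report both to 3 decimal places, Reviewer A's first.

Reviewer A: 0.396; Reviewer B: 0.863

P('+'|H) = 0.751, P('+'|¬H) = 0.027.
Reviewer A: numerator 0.751·0.023 = 0.017273; evidence = 0.017273+0.027·0.977 = 0.043652; posterior = 0.396.
Reviewer B: numerator 0.751·0.185 = 0.13894; evidence = 0.13894+0.027·0.815 = 0.16094; posterior = 0.863.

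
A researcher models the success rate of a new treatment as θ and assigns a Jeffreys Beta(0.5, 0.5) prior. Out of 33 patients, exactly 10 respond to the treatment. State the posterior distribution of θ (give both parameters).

Posterior: Beta(10.5, 23.5)

The binomial likelihood is conjugate to the Beta prior: with 10 successes and 23 failures, the posterior is Beta(0.5+10, 0.5+23) = Beta(10.5, 23.5).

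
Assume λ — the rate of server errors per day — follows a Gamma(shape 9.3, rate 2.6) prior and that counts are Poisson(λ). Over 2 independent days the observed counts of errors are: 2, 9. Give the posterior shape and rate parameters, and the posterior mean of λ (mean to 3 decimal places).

The Poisson likelihood adds the total count to the shape and the number of exposure periods to the rate. Here ∑xᵢ = 11 and n = 2, so shape 9.3→20.3 and rate 2.6→4.6.
E[λ | data] = 20.3/4.6 = 4.413.

Posterior: Gamma(shape=20.3, rate=4.6); mean ≈ 4.413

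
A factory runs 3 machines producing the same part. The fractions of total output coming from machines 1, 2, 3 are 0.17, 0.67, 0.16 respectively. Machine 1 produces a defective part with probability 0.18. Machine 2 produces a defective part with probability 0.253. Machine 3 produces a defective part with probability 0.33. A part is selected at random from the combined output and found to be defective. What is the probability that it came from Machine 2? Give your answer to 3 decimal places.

Posterior probability ≈ 0.670

P(defective|M1) = 0.18; P(defective|M2) = 0.253; P(defective|M3) = 0.33.
Prior × likelihood for each source: 0.17·0.18=0.03060, 0.67·0.253=0.1695, 0.16·0.33=0.05280. Summing gives P(defective) = 0.25291.
P(Machine 2 | defective) = 0.1695 / 0.25291 = 0.670.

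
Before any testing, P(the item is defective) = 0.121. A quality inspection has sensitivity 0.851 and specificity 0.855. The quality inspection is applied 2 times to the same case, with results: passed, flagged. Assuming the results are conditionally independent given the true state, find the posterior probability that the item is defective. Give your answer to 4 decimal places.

Posterior P(H) ≈ 0.1234

Let H be the event that the item is defective; start with P(H) = 0.121. P('flagged'|H) = 0.851, P('flagged'|¬H) = 0.145.
Update on result 1 ('passed'): P(H) ← 0.149·0.1210 / (0.149·0.1210 + 0.855·0.8790) = 0.018029/0.76957 = 0.0234.
Update on result 2 ('flagged'): P(H) ← 0.851·0.0234 / (0.851·0.0234 + 0.145·0.9766) = 0.019937/0.16154 = 0.1234.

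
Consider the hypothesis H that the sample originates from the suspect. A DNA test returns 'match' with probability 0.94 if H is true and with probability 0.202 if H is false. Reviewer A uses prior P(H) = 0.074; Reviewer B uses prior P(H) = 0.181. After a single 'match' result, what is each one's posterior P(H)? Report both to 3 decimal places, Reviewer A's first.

Reviewer A: 0.271; Reviewer B: 0.507

P('+'|H) = 0.94, P('+'|¬H) = 0.202.
Reviewer A: numerator 0.94·0.074 = 0.069560; evidence = 0.069560+0.202·0.926 = 0.25661; posterior = 0.271.
Reviewer B: numerator 0.94·0.181 = 0.17014; evidence = 0.17014+0.202·0.819 = 0.33558; posterior = 0.507.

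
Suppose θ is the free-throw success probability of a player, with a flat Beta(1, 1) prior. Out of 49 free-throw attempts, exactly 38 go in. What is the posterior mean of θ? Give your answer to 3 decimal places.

Posterior mean ≈ 0.765

Observing 38 successes and 11 failures updates Beta(1, 1) by adding the success and failure counts to the two shape parameters: α = 1+38 = 39, β = 1+11 = 12.
Posterior mean = α/(α+β) = 39/51 = 0.765.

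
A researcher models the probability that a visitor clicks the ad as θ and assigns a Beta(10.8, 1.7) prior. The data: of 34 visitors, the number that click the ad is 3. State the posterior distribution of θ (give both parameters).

Posterior: Beta(13.8, 32.7)

The binomial likelihood is conjugate to the Beta prior: with 3 successes and 31 failures, the posterior is Beta(10.8+3, 1.7+31) = Beta(13.8, 32.7).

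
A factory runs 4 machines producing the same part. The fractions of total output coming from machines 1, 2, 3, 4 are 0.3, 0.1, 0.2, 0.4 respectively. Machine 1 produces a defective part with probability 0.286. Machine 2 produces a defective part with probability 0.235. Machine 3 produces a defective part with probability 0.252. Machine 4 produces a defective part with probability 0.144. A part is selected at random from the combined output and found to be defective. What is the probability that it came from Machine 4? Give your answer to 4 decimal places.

Posterior probability ≈ 0.2651

P(defective|M1) = 0.286; P(defective|M2) = 0.235; P(defective|M3) = 0.252; P(defective|M4) = 0.144.
Prior × likelihood for each source: 0.3·0.286=0.08580, 0.1·0.235=0.02350, 0.2·0.252=0.05040, 0.4·0.144=0.05760. Summing gives P(defective) = 0.21730.
P(Machine 4 | defective) = 0.05760 / 0.21730 = 0.2651.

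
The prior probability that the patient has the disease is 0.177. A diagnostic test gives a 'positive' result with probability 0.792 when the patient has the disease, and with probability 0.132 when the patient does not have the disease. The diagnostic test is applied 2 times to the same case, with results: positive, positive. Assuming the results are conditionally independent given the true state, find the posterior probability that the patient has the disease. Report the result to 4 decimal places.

With H the event that the patient has the disease, the joint likelihood of the observed sequence is P(data|H) = 0.792·0.792 = 0.62726 and P(data|¬H) = 0.132·0.132 = 0.017424.
Bayes: P(H|data) = 0.177·0.62726 / (0.177·0.62726 + 0.823·0.017424) = 0.11103/0.12537 = 0.8856.

Posterior P(H) ≈ 0.8856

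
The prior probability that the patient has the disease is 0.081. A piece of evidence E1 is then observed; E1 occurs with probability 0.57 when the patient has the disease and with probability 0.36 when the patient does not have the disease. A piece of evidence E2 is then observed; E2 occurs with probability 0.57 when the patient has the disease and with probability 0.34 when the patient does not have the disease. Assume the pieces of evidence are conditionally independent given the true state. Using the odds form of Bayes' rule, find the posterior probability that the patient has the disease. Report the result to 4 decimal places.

Posterior probability ≈ 0.1896

Prior odds = 0.081/(1−0.081) = 0.088139.
Likelihood ratio for E1 = 0.57/0.36 = 1.5833.
Likelihood ratio for E2 = 0.57/0.34 = 1.6765.
Posterior odds = prior odds × LR₁ × LR₂ = 0.23396.
Posterior probability = odds/(1+odds) = 0.23396/1.2340 = 0.1896.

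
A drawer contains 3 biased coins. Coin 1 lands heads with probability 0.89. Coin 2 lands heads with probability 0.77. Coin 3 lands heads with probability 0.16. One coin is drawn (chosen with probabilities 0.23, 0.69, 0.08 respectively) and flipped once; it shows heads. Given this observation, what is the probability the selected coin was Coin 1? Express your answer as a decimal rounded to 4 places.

P(heads|C1) = 0.89; P(heads|C2) = 0.77; P(heads|C3) = 0.16.
Prior × likelihood for each source: 0.23·0.89=0.2047, 0.69·0.77=0.5313, 0.08·0.16=0.01280. Summing gives P(heads) = 0.74880.
P(Coin 1 | heads) = 0.2047 / 0.74880 = 0.2734.

Posterior probability ≈ 0.2734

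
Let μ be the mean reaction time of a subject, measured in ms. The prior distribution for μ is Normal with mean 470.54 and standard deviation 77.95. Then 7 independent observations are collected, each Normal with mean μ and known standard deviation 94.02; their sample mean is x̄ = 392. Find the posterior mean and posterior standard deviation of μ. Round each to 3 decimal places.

Prior precision 1/τ₀² = 1/77.95² = 0.00016458; data precision n/σ² = 7/94.02² = 0.00079188.
Posterior precision = 0.00016458 + 0.00079188 = 0.00095645, giving posterior SD = 1/√0.00095645 = 32.335.
Posterior mean = (0.00016458·470.54 + 0.00079188·392) / 0.00095645 = 405.514.

Posterior mean ≈ 405.514; posterior SD ≈ 32.335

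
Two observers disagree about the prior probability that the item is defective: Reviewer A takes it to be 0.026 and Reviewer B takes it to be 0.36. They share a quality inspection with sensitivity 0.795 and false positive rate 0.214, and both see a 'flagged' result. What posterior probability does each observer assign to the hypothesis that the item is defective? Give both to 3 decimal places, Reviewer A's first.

P('+'|H) = 0.795, P('+'|¬H) = 0.214.
Reviewer A: numerator 0.795·0.026 = 0.020670; evidence = 0.020670+0.214·0.974 = 0.22911; posterior = 0.090.
Reviewer B: numerator 0.795·0.36 = 0.28620; evidence = 0.28620+0.214·0.64 = 0.42316; posterior = 0.676.

Reviewer A: 0.090; Reviewer B: 0.676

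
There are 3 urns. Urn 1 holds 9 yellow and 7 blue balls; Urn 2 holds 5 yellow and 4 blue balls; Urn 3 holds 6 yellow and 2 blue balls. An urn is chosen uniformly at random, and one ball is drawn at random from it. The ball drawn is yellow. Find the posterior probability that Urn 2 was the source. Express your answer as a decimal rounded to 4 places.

P(yellow|Urn 1) = 0.5625; P(yellow|Urn 2) = 0.5556; P(yellow|Urn 3) = 0.75.
Prior × likelihood for each source: 0.333333·0.5625=0.1875, 0.333333·0.5556=0.1852, 0.333333·0.75=0.2500. Summing gives P(yellow) = 0.62269.
P(Urn 2 | yellow) = 0.1852 / 0.62269 = 0.2974.

Posterior probability ≈ 0.2974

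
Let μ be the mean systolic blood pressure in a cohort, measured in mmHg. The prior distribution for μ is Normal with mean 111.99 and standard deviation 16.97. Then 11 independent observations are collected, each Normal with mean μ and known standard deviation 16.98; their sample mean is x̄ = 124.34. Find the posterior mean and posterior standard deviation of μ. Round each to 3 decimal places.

Posterior mean ≈ 123.310; posterior SD ≈ 4.901

Prior precision 1/τ₀² = 1/16.97² = 0.00347245; data precision n/σ² = 11/16.98² = 0.0381520.
Posterior precision = 0.00347245 + 0.0381520 = 0.0416245, giving posterior SD = 1/√0.0416245 = 4.901.
Posterior mean = (0.00347245·111.99 + 0.0381520·124.34) / 0.0416245 = 123.310.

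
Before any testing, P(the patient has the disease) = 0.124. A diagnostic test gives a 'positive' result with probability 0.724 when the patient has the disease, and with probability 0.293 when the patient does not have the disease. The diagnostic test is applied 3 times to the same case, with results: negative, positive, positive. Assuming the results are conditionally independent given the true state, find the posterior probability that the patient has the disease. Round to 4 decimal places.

With H the event that the patient has the disease, the joint likelihood of the observed sequence is P(data|H) = 0.276·0.724·0.724 = 0.14467 and P(data|¬H) = 0.707·0.293·0.293 = 0.060695.
Bayes: P(H|data) = 0.124·0.14467 / (0.124·0.14467 + 0.876·0.060695) = 0.017939/0.071108 = 0.2523.

Posterior P(H) ≈ 0.2523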